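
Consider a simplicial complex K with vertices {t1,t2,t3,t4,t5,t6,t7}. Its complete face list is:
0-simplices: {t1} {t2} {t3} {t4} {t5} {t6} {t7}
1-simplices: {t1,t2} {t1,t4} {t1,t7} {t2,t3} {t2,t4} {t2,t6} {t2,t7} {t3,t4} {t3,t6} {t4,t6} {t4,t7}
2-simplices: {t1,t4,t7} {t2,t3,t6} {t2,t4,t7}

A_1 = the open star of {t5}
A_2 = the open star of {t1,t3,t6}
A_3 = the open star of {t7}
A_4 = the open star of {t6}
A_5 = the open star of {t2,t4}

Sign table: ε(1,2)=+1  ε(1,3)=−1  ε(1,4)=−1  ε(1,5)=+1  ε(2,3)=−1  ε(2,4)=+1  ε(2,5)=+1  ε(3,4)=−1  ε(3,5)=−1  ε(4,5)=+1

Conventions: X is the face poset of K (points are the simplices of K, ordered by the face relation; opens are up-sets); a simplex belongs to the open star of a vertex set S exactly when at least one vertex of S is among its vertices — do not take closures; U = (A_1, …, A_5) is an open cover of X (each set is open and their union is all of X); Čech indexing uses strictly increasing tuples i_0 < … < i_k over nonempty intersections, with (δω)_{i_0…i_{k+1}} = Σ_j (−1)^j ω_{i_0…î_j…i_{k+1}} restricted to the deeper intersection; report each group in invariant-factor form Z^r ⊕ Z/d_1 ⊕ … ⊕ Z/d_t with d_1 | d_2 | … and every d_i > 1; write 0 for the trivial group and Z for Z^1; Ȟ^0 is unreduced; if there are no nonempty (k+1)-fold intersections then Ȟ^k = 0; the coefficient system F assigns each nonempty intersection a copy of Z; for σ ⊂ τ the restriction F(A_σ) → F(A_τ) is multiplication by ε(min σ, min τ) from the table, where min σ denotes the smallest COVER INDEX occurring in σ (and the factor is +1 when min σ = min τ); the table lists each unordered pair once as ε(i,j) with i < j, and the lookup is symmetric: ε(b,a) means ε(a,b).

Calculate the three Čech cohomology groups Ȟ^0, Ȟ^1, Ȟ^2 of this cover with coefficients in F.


Ȟ^0 ≅ Z^2; Ȟ^1 ≅ 0; Ȟ^2 ≅ 0

cover nerve:
  A1={{t5}} A2={{t1},{t3},{t6},{t1,t2},{t1,t4},{t1,t7},{t2,t3},{t2,t6},{t3,t4},{t3,t6},{t4,t6},{t1,t4,t7},{t2,t3,t6}} A3={{t7},{t1,t7},{t2,t7},{t4,t7},{t1,t4,t7},{t2,t4,t7}} A4={{t6},{t2,t6},{t3,t6},{t4,t6},{t2,t3,t6}} A5={{t2},{t4},{t1,t2},{t1,t4},{t2,t3},{t2,t4},{t2,t6},{t2,t7},{t3,t4},{t4,t6},{t4,t7},{t1,t4,t7},{t2,t3,t6},{t2,t4,t7}}
  A23={{t1,t7},{t1,t4,t7}} A24={{t6},{t2,t6},{t3,t6},{t4,t6},{t2,t3,t6}} A25={{t1,t2},{t1,t4},{t2,t3},{t2,t6},{t3,t4},{t4,t6},{t1,t4,t7},{t2,t3,t6}} A35={{t2,t7},{t4,t7},{t1,t4,t7},{t2,t4,t7}} A45={{t2,t6},{t4,t6},{t2,t3,t6}}
  A235={{t1,t4,t7}} A245={{t2,t6},{t4,t6},{t2,t3,t6}}
C dims 5,5,2; δ0: rk 3, SNF 1^3; δ1: rk 2, SNF 1^2
Ȟ^0: (5−3)−0=2 ⇒ Z^2
Ȟ^1: (5−2)−3=0 ⇒ 0
Ȟ^2: (2−0)−2=0 ⇒ 0


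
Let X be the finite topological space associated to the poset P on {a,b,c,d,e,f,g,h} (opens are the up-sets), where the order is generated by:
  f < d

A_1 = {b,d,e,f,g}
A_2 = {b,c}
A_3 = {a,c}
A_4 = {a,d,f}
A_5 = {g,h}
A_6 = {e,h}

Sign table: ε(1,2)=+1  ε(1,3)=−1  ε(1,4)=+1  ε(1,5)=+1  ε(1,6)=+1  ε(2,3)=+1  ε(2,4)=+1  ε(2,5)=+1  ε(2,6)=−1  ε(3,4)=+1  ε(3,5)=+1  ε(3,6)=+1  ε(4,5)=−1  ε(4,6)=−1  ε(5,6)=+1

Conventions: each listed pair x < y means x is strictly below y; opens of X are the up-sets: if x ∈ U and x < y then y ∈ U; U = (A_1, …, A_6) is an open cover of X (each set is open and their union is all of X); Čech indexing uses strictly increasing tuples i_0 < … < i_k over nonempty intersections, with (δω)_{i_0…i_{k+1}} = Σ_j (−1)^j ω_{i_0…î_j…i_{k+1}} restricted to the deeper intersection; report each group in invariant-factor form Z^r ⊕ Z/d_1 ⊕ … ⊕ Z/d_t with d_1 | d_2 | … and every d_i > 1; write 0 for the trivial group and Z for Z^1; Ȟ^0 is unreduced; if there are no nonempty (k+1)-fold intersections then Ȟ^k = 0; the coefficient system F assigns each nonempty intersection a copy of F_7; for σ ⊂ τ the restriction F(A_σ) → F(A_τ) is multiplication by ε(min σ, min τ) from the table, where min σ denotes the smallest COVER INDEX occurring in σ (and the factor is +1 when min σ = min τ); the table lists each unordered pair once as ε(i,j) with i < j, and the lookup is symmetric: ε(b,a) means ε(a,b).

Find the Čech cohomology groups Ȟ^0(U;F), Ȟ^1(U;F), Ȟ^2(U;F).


Ȟ^0(U;F) ≅ Z/7, Ȟ^1(U;F) ≅ Z/7 ⊕ Z/7 and Ȟ^2(U;F) ≅ 0

cover nerve:
  A12={b} A14={d,f} A15={g} A16={e} A23={c} A34={a} A56={h}
C dims 6,7; δ0: rk_F7 5
Ȟ^0: (6−5)−0=1 ⇒ Z/7
Ȟ^1: (7−0)−5=2 ⇒ Z/7 ⊕ Z/7
Ȟ^2: (0−0)−0=0 ⇒ 0


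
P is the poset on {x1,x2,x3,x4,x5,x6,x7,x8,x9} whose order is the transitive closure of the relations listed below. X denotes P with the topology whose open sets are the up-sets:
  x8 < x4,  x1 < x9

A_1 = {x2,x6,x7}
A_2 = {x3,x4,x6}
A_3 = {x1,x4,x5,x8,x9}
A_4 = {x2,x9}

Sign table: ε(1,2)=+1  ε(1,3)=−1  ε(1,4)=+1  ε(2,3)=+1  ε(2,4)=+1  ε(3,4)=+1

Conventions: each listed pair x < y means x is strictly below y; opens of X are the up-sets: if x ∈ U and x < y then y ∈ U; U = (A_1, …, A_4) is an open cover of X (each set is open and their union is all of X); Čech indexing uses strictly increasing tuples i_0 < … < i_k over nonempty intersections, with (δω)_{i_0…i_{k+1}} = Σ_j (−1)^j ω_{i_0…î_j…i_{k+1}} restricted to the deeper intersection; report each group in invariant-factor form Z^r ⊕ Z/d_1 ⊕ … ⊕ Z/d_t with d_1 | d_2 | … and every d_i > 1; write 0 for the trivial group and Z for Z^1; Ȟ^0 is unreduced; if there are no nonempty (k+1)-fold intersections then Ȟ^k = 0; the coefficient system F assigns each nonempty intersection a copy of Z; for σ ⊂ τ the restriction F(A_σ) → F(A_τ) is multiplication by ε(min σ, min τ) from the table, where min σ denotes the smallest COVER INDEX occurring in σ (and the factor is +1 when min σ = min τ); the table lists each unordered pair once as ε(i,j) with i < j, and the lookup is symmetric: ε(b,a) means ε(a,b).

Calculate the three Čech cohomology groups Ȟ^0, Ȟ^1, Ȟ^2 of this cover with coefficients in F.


Ȟ^0(U;F) ≅ Z, Ȟ^1(U;F) ≅ Z, Ȟ^2(U;F) ≅ 0

cover nerve:
  A12={x6} A14={x2} A23={x4} A34={x9}
C dims 4,4; δ0: rk 3, SNF 1^3
Ȟ^0: (4−3)−0=1 ⇒ Z
Ȟ^1: (4−0)−3=1 ⇒ Z
Ȟ^2: (0−0)−0=0 ⇒ 0


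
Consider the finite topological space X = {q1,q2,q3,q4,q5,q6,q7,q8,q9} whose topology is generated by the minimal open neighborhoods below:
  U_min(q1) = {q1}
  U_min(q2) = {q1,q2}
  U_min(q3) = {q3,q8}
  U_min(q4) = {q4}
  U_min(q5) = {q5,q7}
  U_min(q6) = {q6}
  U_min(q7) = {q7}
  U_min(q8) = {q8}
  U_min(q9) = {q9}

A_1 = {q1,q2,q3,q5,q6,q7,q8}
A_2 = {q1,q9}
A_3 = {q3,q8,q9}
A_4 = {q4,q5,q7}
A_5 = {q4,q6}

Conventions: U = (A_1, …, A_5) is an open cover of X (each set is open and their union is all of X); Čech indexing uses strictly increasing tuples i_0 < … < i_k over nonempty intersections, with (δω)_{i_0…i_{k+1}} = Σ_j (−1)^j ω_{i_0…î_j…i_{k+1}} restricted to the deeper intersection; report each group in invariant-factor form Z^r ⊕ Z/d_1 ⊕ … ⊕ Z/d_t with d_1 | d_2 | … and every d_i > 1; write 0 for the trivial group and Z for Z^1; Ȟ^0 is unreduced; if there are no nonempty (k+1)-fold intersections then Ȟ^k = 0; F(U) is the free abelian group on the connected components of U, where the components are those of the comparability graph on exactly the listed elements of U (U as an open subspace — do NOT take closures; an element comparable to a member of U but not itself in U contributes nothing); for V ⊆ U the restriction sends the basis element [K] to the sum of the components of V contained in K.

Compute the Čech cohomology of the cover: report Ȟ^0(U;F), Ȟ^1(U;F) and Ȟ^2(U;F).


intersection data:
  A12={q1} A13={q3,q8} A14={q5,q7} A15={q6} A23={q9} A45={q4}
components per intersection:
  A1: {q1,q2} {q3,q8} {q5,q7} {q6}
  A2: {q1} {q9}
  A3: {q3,q8} {q9}
  A4: {q4} {q5,q7}
  A5: {q4} {q6}
  A12: {q1}
  A13: {q3,q8}
  A14: {q5,q7}
  A15: {q6}
  A23: {q9}
  A45: {q4}
C dims 12,6; δ0: rk 6, SNF 1^6
Ȟ^0 = (12 − 6) − 0 = 6, so Ȟ^0 ≅ Z^6
Ȟ^1 = (6 − 0) − 6 = 0, so Ȟ^1 ≅ 0
Ȟ^2 = (0 − 0) − 0 = 0, so Ȟ^2 ≅ 0

Ȟ^0 = Z^6, Ȟ^1 = 0 and Ȟ^2 = 0


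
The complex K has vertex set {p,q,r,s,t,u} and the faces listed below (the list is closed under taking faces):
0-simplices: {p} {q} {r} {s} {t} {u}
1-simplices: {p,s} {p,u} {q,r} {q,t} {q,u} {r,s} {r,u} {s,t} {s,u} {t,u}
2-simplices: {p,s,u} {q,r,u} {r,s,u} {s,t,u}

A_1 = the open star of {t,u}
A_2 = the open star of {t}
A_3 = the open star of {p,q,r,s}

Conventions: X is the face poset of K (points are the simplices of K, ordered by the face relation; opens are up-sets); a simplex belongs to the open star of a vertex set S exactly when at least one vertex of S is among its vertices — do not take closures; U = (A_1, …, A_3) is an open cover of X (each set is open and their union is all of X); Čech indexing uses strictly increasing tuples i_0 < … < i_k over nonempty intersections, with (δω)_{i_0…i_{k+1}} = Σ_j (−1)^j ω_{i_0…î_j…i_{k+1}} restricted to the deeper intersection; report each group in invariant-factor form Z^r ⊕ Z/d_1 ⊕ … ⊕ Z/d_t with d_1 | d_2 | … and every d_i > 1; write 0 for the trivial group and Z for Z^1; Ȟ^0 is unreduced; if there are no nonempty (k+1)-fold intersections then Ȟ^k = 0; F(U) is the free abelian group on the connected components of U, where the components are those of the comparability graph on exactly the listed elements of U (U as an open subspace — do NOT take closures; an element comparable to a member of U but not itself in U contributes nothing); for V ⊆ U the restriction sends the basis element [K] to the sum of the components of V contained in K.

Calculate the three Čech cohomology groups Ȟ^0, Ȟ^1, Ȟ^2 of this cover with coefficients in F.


Ȟ^0(U;F) ≅ Z,  Ȟ^1(U;F) ≅ Z,  Ȟ^2(U;F) ≅ 0

intersection data:
  A1={{t},{u},{p,u},{q,t},{q,u},{r,u},{s,t},{s,u},{t,u},{p,s,u},{q,r,u},{r,s,u},{s,t,u}} A2={{t},{q,t},{s,t},{t,u},{s,t,u}} A3={{p},{q},{r},{s},{p,s},{p,u},{q,r},{q,t},{q,u},{r,s},{r,u},{s,t},{s,u},{p,s,u},{q,r,u},{r,s,u},{s,t,u}}
  A12={{t},{q,t},{s,t},{t,u},{s,t,u}} A13={{p,u},{q,t},{q,u},{r,u},{s,t},{s,u},{p,s,u},{q,r,u},{r,s,u},{s,t,u}} A23={{q,t},{s,t},{s,t,u}}
  A123={{q,t},{s,t},{s,t,u}}
components per intersection:
  A1: {{t},{u},{p,u},{q,t},{q,u},{r,u},{s,t},{s,u},{t,u},{p,s,u},{q,r,u},{r,s,u},{s,t,u}}
  A2: {{t},{q,t},{s,t},{t,u},{s,t,u}}
  A3: {{p},{q},{r},{s},{p,s},{p,u},{q,r},{q,t},{q,u},{r,s},{r,u},{s,t},{s,u},{p,s,u},{q,r,u},{r,s,u},{s,t,u}}
  A12: {{t},{q,t},{s,t},{t,u},{s,t,u}}
  A13: {{p,u},{q,u},{r,u},{s,t},{s,u},{p,s,u},{q,r,u},{r,s,u},{s,t,u}} {{q,t}}
  A23: {{q,t}} {{s,t},{s,t,u}}
  A123: {{q,t}} {{s,t},{s,t,u}}
C dims 3,5,2; δ0: rk 2, SNF 1^2; δ1: rk 2, SNF 1^2
Ȟ^0 = (3 − 2) − 0 = 1, so Ȟ^0 ≅ Z
Ȟ^1 = (5 − 2) − 2 = 1, so Ȟ^1 ≅ Z
Ȟ^2 = (2 − 0) − 2 = 0, so Ȟ^2 ≅ 0


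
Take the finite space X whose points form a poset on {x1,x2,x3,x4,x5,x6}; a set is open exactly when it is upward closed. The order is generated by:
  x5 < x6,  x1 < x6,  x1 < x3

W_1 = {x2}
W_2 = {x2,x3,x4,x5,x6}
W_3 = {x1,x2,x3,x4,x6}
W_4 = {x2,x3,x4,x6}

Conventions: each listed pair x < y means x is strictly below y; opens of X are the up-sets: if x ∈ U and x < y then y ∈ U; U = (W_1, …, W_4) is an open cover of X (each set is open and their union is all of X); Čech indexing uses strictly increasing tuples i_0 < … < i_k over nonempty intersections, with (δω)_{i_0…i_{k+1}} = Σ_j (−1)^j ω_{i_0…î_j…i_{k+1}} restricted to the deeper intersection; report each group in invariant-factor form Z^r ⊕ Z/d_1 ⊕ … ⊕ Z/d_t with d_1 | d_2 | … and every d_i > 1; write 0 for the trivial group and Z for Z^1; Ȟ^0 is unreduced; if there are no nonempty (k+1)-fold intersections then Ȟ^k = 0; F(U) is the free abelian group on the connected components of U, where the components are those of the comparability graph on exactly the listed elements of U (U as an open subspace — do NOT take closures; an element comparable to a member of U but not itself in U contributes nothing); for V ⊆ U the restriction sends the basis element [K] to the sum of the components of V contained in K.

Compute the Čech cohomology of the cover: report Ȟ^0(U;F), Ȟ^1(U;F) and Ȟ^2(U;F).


nerve of the cover:
  W12={x2} W13={x2} W14={x2} W23={x2,x3,x4,x6} W24={x2,x3,x4,x6} W34={x2,x3,x4,x6}
  W123={x2} W124={x2} W134={x2} W234={x2,x3,x4,x6}
  W1234={x2}
components per intersection:
  W1: {x2}
  W2: {x2} {x3} {x4} {x5,x6}
  W3: {x1,x3,x6} {x2} {x4}
  W4: {x2} {x3} {x4} {x6}
  W12: {x2}
  W13: {x2}
  W14: {x2}
  W23: {x2} {x3} {x4} {x6}
  W24: {x2} {x3} {x4} {x6}
  W34: {x2} {x3} {x4} {x6}
  W123: {x2}
  W124: {x2}
  W134: {x2}
  W234: {x2} {x3} {x4} {x6}
  W1234: {x2}
C dims 12,15,7,1; δ0: rk 9, SNF 1^9; δ1: rk 6, SNF 1^6; δ2: rk 1, SNF 1^1
Ȟ^0 = (12 − 9) − 0 = 3, so Ȟ^0 ≅ Z^3
Ȟ^1 = (15 − 6) − 9 = 0, so Ȟ^1 ≅ 0
Ȟ^2 = (7 − 1) − 6 = 0, so Ȟ^2 ≅ 0

Ȟ^0 ≅ Z^3,  Ȟ^1 ≅ 0,  Ȟ^2 ≅ 0


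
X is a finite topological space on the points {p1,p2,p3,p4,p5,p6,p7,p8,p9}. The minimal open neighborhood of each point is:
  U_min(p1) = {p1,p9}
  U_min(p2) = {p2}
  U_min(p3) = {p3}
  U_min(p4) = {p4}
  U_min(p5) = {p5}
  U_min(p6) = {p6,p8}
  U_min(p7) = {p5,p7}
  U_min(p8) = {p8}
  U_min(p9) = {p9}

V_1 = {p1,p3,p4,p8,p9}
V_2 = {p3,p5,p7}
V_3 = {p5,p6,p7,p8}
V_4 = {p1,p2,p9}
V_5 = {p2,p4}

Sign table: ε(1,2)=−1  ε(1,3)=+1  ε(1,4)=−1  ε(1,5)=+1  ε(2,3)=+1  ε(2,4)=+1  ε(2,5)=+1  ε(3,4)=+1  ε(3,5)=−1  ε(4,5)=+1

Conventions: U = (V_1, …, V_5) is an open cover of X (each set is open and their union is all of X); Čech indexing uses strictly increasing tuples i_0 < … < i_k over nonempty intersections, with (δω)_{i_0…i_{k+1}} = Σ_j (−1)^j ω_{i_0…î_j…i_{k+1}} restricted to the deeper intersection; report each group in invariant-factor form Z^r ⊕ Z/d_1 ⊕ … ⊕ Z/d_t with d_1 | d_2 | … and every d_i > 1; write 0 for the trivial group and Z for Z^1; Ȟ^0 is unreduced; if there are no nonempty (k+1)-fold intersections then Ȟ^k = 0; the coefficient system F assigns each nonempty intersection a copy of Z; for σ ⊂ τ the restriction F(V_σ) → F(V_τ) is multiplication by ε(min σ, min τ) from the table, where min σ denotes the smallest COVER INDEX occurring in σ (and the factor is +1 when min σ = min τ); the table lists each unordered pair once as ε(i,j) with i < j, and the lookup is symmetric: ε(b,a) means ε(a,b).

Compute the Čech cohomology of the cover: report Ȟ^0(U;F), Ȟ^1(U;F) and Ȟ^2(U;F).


nerve of the cover:
  V12={p3} V13={p8} V14={p1,p9} V15={p4} V23={p5,p7} V45={p2}
C dims 5,6; δ0: rk 5, SNF 1^4·2
Ȟ^0 = (5 − 5) − 0 = 0, so Ȟ^0 ≅ 0
Ȟ^1 = (6 − 0) − 5 = 1 plus torsion [2], so Ȟ^1 ≅ Z ⊕ Z/2
Ȟ^2 = (0 − 0) − 0 = 0, so Ȟ^2 ≅ 0

Ȟ^0(U;F) ≅ 0,  Ȟ^1(U;F) ≅ Z ⊕ Z/2,  Ȟ^2(U;F) ≅ 0


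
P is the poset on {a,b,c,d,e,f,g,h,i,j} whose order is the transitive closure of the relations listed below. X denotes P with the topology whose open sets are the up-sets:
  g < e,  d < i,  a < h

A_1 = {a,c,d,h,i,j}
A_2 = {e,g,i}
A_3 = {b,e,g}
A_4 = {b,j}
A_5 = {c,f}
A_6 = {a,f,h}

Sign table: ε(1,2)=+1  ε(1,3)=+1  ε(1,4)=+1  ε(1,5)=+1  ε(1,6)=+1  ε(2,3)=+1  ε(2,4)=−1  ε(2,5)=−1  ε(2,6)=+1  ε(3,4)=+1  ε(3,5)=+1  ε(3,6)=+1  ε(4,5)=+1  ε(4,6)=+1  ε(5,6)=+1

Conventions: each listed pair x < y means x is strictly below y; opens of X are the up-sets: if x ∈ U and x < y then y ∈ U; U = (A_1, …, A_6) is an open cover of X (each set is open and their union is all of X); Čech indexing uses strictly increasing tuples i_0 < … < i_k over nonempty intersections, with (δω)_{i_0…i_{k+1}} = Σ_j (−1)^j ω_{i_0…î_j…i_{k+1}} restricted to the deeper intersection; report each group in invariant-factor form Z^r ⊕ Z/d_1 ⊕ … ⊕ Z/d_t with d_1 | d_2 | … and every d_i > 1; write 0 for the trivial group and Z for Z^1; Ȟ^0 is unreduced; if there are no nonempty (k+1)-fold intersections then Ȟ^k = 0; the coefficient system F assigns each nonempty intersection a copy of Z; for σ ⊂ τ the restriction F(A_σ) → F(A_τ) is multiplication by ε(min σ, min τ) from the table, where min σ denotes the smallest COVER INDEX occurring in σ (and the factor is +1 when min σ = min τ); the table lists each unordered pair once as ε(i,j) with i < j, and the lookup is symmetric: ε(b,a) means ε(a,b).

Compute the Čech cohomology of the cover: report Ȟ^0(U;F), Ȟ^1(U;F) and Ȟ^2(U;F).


Ȟ^0 ≅ Z,  Ȟ^1 ≅ Z^2,  Ȟ^2 ≅ 0

cover nerve:
  A12={i} A14={j} A15={c} A16={a,h} A23={e,g} A34={b} A56={f}
C dims 6,7; δ0: rk 5, SNF 1^5
Ȟ^0: (6−5)−0=1 ⇒ Z
Ȟ^1: (7−0)−5=2 ⇒ Z^2
Ȟ^2: (0−0)−0=0 ⇒ 0


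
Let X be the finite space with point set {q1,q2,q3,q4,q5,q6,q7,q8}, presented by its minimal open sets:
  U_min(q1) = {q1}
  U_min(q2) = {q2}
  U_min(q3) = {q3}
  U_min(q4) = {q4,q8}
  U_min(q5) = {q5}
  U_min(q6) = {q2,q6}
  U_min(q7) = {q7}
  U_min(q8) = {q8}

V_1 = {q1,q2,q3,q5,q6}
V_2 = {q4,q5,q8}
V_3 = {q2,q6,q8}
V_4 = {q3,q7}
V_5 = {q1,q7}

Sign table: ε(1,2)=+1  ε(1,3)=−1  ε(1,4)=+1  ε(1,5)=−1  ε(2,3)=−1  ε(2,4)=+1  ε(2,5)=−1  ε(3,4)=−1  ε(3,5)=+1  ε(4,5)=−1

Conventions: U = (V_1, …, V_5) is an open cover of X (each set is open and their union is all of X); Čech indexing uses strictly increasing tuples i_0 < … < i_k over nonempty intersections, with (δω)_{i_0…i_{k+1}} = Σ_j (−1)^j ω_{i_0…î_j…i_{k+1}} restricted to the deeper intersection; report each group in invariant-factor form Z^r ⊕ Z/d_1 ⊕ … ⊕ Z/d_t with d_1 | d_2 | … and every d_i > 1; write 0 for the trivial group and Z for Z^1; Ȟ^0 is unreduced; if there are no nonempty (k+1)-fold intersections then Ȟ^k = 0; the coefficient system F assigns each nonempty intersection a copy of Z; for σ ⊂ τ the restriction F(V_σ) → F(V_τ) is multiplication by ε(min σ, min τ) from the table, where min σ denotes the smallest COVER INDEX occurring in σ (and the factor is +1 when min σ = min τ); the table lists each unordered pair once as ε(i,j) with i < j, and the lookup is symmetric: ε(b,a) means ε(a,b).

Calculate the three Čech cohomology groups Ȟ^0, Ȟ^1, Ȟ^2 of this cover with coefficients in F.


nonempty overlaps:
  V12={q5} V13={q2,q6} V14={q3} V15={q1} V23={q8} V45={q7}
C dims 5,6; δ0: rk 4, SNF 1^4
degree 0: 5−4−0 = 1 → Ȟ^0 ≅ Z
degree 1: 6−0−4 = 2 → Ȟ^1 ≅ Z^2
degree 2: 0−0−0 = 0 → Ȟ^2 ≅ 0

Ȟ^0 = Z, Ȟ^1 = Z^2 and Ȟ^2 = 0


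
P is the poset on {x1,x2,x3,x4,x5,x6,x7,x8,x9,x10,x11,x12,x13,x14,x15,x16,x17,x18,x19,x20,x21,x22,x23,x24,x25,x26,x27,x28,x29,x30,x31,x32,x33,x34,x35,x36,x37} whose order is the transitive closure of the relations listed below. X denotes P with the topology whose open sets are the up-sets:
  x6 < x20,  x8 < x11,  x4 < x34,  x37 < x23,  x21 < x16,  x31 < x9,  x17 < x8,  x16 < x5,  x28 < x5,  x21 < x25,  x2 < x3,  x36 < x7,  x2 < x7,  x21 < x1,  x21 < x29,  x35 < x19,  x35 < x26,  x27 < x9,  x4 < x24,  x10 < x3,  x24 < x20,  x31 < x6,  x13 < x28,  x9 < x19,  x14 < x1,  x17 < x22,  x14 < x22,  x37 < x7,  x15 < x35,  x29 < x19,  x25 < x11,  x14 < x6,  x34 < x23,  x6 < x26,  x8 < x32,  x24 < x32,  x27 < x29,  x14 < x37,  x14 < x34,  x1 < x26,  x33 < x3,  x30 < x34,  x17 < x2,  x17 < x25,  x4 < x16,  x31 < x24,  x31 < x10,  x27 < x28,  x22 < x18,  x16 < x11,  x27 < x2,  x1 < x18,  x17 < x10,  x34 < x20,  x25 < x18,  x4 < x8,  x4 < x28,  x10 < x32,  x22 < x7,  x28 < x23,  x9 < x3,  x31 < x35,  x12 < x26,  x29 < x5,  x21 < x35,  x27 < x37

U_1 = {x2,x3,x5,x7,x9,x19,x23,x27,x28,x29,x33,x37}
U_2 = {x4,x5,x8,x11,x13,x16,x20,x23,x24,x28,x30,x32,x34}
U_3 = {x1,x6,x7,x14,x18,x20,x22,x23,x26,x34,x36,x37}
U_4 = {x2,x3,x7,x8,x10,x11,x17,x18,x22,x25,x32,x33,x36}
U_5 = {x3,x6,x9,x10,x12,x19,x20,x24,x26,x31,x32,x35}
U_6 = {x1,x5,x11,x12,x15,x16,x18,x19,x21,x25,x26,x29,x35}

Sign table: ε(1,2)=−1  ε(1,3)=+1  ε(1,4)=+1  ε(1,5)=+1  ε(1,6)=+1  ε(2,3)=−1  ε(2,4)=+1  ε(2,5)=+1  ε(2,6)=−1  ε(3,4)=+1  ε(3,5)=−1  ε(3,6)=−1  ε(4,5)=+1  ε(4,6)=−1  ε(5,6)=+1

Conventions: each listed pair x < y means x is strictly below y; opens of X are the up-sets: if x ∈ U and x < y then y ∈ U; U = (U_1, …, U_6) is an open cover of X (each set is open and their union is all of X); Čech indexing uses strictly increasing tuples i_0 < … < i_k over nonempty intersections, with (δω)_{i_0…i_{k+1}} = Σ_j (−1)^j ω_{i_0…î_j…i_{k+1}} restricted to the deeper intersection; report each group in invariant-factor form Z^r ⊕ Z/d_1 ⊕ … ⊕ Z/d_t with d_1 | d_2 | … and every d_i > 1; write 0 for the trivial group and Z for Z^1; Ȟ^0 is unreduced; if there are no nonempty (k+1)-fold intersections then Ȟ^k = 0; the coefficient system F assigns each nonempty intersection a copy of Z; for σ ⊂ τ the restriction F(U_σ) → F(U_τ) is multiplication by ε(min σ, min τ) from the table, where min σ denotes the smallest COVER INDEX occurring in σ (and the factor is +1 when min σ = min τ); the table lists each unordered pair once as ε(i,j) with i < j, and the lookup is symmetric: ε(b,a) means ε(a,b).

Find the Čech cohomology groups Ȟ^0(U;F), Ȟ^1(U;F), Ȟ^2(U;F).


Ȟ^0(U;F) ≅ 0, Ȟ^1(U;F) ≅ Z/2, Ȟ^2(U;F) ≅ Z

nonempty intersections:
  U12={x5,x23,x28} U13={x7,x23,x37} U14={x2,x3,x7,x33} U15={x3,x9,x19} U16={x5,x19,x29} U23={x20,x23,x34} U24={x8,x11,x32} U25={x20,x24,x32} U26={x5,x11,x16} U34={x7,x18,x22,x36} U35={x6,x20,x26} U36={x1,x18,x26} U45={x3,x10,x32} U46={x11,x18,x25} U56={x12,x19,x26,x35}
  U123={x23} U126={x5} U134={x7} U145={x3} U156={x19} U235={x20} U245={x32} U246={x11} U346={x18} U356={x26}
C dims 6,15,10; δ0: rk 6, SNF 1^5·2; δ1: rk 9, SNF 1^9
Ȟ^0: (6−6)−0=0 ⇒ 0
Ȟ^1: (15−9)−6=0 plus torsion [2] ⇒ Z/2
Ȟ^2: (10−0)−9=1 ⇒ Z


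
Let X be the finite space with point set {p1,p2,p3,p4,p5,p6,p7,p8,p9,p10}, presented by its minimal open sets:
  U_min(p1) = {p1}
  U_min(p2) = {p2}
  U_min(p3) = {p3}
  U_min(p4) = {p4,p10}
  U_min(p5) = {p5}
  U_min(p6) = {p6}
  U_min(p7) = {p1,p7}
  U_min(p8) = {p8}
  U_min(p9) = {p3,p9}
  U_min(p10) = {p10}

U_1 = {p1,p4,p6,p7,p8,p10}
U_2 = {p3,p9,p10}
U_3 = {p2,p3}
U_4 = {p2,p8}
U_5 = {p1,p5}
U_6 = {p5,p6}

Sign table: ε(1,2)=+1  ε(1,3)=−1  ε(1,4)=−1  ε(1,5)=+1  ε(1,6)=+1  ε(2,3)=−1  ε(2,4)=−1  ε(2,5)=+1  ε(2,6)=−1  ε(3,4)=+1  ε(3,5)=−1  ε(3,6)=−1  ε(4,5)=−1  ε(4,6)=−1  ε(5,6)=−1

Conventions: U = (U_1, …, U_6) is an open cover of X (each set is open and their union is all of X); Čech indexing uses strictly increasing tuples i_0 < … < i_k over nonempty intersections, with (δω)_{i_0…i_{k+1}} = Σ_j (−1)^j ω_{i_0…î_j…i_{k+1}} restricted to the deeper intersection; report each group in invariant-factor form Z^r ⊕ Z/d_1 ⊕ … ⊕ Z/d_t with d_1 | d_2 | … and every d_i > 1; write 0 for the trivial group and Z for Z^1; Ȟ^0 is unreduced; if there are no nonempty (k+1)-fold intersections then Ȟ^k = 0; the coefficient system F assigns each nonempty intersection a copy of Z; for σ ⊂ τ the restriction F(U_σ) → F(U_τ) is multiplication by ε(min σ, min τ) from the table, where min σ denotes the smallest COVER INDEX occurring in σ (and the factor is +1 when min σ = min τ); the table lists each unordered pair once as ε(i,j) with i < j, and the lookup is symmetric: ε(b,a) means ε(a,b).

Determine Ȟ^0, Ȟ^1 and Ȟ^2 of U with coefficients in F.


Ȟ^0(U;F) ≅ 0; Ȟ^1(U;F) ≅ Z ⊕ Z/2; Ȟ^2(U;F) ≅ 0

nerve of the cover:
  U12={p10} U14={p8} U15={p1} U16={p6} U23={p3} U34={p2} U56={p5}
C dims 6,7; δ0: rk 6, SNF 1^5·2
Ȟ^0 = (6 − 6) − 0 = 0, so Ȟ^0 ≅ 0
Ȟ^1 = (7 − 0) − 6 = 1 plus torsion [2], so Ȟ^1 ≅ Z ⊕ Z/2
Ȟ^2 = (0 − 0) − 0 = 0, so Ȟ^2 ≅ 0


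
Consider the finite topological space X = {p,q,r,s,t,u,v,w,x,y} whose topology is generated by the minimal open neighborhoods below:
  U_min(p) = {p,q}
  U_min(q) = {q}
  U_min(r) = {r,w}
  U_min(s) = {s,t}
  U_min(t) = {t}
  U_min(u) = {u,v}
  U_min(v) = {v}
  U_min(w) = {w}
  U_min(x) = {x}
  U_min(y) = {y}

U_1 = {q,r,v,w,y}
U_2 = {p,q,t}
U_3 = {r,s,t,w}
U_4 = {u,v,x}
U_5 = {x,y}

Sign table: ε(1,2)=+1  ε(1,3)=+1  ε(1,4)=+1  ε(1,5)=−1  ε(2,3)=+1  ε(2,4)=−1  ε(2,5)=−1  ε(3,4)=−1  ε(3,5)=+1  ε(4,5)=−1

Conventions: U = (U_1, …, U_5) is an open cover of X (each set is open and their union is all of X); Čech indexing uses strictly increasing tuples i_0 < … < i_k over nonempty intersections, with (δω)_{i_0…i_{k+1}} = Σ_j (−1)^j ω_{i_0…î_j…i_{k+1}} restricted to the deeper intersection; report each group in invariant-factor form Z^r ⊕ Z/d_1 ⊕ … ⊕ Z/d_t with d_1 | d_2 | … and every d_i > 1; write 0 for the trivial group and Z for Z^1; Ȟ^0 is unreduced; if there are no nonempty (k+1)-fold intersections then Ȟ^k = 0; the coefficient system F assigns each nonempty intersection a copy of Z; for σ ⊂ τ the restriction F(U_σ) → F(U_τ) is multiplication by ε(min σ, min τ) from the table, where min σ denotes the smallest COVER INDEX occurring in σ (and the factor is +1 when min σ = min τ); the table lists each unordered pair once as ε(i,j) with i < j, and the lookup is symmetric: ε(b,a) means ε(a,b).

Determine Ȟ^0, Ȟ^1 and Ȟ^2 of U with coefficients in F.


nerve of the cover:
  U12={q} U13={r,w} U14={v} U15={y} U23={t} U45={x}
C dims 5,6; δ0: rk 4, SNF 1^4
Ȟ^0 = (5 − 4) − 0 = 1, so Ȟ^0 ≅ Z
Ȟ^1 = (6 − 0) − 4 = 2, so Ȟ^1 ≅ Z^2
Ȟ^2 = (0 − 0) − 0 = 0, so Ȟ^2 ≅ 0

Ȟ^0 = Z, Ȟ^1 = Z^2, Ȟ^2 = 0


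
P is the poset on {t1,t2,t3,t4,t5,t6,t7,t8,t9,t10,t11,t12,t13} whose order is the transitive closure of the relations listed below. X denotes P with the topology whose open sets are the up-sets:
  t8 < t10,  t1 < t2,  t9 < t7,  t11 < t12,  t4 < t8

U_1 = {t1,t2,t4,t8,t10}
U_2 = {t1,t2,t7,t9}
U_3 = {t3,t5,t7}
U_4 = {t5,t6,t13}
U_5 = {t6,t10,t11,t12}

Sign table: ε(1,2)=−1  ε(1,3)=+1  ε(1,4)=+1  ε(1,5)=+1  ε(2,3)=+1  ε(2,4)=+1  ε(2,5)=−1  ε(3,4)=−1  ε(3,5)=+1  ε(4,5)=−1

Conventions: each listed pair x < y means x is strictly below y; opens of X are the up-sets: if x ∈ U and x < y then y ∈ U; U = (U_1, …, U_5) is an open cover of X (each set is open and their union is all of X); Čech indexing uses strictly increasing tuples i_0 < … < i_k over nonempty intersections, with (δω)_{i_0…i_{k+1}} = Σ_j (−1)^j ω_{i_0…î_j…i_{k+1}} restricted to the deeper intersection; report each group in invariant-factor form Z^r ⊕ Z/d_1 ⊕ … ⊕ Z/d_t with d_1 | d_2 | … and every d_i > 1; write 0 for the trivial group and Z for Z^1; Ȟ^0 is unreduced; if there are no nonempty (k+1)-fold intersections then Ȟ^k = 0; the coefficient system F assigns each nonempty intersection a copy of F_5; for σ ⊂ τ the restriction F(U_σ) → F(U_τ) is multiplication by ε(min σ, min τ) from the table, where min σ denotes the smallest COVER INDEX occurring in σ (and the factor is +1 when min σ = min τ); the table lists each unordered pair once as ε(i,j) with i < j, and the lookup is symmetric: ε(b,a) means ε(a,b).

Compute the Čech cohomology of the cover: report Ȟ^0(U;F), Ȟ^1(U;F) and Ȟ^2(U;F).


nerve of the cover:
  U12={t1,t2} U15={t10} U23={t7} U34={t5} U45={t6}
C dims 5,5; δ0: rk_F5 5
Ȟ^0 = (5 − 5) − 0 = 0, so Ȟ^0 ≅ 0
Ȟ^1 = (5 − 0) − 5 = 0, so Ȟ^1 ≅ 0
Ȟ^2 = (0 − 0) − 0 = 0, so Ȟ^2 ≅ 0

Ȟ^0(U;F) ≅ 0, Ȟ^1(U;F) ≅ 0 and Ȟ^2(U;F) ≅ 0


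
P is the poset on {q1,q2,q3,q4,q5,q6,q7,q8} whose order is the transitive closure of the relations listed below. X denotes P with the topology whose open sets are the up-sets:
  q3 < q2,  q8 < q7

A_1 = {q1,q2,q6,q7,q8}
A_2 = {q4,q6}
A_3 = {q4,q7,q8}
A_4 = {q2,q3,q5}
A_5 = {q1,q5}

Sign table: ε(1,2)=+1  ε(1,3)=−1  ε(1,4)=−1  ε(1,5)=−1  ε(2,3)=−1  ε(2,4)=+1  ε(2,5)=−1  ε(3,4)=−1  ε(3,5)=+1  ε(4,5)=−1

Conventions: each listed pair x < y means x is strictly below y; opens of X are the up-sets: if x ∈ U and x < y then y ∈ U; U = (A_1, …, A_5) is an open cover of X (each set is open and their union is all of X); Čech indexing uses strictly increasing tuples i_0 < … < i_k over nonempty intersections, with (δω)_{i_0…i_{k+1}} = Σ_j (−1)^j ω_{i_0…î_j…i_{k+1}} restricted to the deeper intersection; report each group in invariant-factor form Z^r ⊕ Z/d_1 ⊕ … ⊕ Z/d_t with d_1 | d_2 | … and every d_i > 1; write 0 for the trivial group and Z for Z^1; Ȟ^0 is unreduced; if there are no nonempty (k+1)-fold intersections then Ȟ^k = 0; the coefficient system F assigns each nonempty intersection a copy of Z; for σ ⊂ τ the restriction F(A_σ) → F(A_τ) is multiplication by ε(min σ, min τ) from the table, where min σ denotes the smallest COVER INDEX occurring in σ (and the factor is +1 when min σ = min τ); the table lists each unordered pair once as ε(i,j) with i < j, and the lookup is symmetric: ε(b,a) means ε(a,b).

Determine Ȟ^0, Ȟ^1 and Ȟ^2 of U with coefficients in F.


Ȟ^0(U;F) ≅ 0,  Ȟ^1(U;F) ≅ Z ⊕ Z/2,  Ȟ^2(U;F) ≅ 0

nerve simplices:
  A12={q6} A13={q7,q8} A14={q2} A15={q1} A23={q4} A45={q5}
C dims 5,6; δ0: rk 5, SNF 1^4·2
degree 0: 5−5−0 = 0 → Ȟ^0 ≅ 0
degree 1: 6−0−5 = 1 plus torsion [2] → Ȟ^1 ≅ Z ⊕ Z/2
degree 2: 0−0−0 = 0 → Ȟ^2 ≅ 0


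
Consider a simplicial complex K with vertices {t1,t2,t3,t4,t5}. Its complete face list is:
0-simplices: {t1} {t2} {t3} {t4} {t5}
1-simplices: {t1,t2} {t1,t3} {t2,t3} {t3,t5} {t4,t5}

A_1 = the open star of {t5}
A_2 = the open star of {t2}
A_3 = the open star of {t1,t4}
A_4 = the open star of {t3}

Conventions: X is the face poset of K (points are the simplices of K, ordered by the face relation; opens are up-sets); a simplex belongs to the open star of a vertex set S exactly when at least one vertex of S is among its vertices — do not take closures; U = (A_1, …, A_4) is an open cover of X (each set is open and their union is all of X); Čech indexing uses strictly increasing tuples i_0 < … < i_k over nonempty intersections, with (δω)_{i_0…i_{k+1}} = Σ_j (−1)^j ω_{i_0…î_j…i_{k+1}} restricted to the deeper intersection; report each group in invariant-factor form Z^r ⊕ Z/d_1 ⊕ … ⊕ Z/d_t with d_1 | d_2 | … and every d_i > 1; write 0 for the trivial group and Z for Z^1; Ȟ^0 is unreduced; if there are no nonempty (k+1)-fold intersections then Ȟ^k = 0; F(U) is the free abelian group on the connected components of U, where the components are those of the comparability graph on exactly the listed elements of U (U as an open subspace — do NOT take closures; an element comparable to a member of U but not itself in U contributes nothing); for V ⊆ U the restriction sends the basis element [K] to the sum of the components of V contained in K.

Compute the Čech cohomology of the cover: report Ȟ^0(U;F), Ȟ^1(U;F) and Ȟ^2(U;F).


intersection data:
  A1={{t5},{t3,t5},{t4,t5}} A2={{t2},{t1,t2},{t2,t3}} A3={{t1},{t4},{t1,t2},{t1,t3},{t4,t5}} A4={{t3},{t1,t3},{t2,t3},{t3,t5}}
  A13={{t4,t5}} A14={{t3,t5}} A23={{t1,t2}} A24={{t2,t3}} A34={{t1,t3}}
components per intersection:
  A1: {{t5},{t3,t5},{t4,t5}}
  A2: {{t2},{t1,t2},{t2,t3}}
  A3: {{t1},{t1,t2},{t1,t3}} {{t4},{t4,t5}}
  A4: {{t3},{t1,t3},{t2,t3},{t3,t5}}
  A13: {{t4,t5}}
  A14: {{t3,t5}}
  A23: {{t1,t2}}
  A24: {{t2,t3}}
  A34: {{t1,t3}}
C dims 5,5; δ0: rk 4, SNF 1^4
Ȟ^0 = (5 − 4) − 0 = 1, so Ȟ^0 ≅ Z
Ȟ^1 = (5 − 0) − 4 = 1, so Ȟ^1 ≅ Z
Ȟ^2 = (0 − 0) − 0 = 0, so Ȟ^2 ≅ 0

Ȟ^0 = Z, Ȟ^1 = Z, Ȟ^2 = 0


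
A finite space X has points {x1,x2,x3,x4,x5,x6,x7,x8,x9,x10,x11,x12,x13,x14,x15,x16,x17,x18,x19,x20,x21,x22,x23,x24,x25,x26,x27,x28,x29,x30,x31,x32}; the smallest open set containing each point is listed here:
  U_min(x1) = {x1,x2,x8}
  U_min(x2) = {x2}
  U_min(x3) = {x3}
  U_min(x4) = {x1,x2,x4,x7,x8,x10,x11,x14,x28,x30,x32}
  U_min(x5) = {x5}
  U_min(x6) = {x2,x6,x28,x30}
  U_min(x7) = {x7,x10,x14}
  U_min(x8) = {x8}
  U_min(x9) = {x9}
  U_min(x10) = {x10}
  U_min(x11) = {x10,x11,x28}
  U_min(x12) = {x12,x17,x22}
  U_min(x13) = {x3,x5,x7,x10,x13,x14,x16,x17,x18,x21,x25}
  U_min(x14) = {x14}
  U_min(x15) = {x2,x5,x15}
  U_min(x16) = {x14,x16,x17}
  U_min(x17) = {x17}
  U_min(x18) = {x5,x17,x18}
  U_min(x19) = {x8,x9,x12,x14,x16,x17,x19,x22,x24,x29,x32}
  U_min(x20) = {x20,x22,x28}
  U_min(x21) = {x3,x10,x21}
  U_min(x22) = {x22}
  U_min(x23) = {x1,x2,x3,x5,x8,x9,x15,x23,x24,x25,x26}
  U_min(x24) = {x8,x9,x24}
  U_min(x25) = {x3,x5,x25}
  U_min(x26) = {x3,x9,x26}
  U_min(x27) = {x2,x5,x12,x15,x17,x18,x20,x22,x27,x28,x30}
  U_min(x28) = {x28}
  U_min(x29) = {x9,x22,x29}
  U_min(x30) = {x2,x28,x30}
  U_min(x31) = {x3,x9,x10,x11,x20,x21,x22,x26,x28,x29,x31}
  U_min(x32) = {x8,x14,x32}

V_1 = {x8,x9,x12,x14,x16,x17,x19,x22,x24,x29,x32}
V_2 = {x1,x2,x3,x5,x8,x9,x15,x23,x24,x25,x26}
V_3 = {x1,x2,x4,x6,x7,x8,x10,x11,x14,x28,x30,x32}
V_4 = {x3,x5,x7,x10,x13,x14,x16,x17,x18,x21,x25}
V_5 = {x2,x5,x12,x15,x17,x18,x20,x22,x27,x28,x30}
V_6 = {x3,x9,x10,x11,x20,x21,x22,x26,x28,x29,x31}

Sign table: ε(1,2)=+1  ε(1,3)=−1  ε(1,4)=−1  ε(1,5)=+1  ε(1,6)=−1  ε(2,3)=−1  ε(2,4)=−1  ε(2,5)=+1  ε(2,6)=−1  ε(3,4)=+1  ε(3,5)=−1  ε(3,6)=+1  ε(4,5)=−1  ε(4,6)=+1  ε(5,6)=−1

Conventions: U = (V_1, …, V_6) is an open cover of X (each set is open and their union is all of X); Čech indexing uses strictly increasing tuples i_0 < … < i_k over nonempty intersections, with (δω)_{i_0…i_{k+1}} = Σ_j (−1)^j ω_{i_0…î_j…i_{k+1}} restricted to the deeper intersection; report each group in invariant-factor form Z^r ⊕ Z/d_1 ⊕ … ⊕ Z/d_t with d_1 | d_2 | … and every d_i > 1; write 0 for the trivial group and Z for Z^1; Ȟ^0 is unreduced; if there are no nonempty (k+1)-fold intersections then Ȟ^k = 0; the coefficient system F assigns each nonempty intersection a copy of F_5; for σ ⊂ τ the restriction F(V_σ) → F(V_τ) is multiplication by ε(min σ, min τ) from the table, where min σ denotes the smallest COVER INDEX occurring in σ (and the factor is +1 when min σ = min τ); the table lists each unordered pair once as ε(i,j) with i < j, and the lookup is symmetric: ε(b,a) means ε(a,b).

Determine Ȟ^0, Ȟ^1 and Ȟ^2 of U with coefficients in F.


intersection data:
  V12={x8,x9,x24} V13={x8,x14,x32} V14={x14,x16,x17} V15={x12,x17,x22} V16={x9,x22,x29} V23={x1,x2,x8} V24={x3,x5,x25} V25={x2,x5,x15} V26={x3,x9,x26} V34={x7,x10,x14} V35={x2,x28,x30} V36={x10,x11,x28} V45={x5,x17,x18} V46={x3,x10,x21} V56={x20,x22,x28}
  V123={x8} V126={x9} V134={x14} V145={x17} V156={x22} V235={x2} V245={x5} V246={x3} V346={x10} V356={x28}
C dims 6,15,10; δ0: rk_F5 5; δ1: rk_F5 10
Ȟ^0 = (6 − 5) − 0 = 1, so Ȟ^0 ≅ Z/5
Ȟ^1 = (15 − 10) − 5 = 0, so Ȟ^1 ≅ 0
Ȟ^2 = (10 − 0) − 10 = 0, so Ȟ^2 ≅ 0

Ȟ^0 = Z/5, Ȟ^1 = 0, Ȟ^2 = 0


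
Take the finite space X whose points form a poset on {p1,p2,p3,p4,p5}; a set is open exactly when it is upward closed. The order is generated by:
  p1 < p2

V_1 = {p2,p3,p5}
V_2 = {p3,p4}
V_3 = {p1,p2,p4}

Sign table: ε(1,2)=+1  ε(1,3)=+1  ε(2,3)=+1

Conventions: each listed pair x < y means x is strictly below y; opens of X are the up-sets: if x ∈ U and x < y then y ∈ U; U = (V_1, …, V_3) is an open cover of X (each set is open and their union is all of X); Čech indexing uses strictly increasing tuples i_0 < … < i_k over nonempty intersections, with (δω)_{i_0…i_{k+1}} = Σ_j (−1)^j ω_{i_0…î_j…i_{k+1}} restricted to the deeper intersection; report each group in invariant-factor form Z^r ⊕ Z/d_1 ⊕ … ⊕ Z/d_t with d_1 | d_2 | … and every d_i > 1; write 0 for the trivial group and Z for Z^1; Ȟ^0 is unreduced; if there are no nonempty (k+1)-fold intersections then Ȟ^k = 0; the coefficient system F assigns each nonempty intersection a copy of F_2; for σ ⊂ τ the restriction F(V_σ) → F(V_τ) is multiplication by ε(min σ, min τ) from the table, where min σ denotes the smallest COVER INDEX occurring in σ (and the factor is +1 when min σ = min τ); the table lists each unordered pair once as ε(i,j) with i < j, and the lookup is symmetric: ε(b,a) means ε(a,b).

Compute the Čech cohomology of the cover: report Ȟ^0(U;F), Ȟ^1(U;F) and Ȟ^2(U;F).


nonempty intersections:
  V12={p3} V13={p2} V23={p4}
C dims 3,3; δ0: rk_F2 2
Ȟ^0: (3−2)−0=1 ⇒ Z/2
Ȟ^1: (3−0)−2=1 ⇒ Z/2
Ȟ^2: (0−0)−0=0 ⇒ 0

Ȟ^0 = Z/2, Ȟ^1 = Z/2, Ȟ^2 = 0


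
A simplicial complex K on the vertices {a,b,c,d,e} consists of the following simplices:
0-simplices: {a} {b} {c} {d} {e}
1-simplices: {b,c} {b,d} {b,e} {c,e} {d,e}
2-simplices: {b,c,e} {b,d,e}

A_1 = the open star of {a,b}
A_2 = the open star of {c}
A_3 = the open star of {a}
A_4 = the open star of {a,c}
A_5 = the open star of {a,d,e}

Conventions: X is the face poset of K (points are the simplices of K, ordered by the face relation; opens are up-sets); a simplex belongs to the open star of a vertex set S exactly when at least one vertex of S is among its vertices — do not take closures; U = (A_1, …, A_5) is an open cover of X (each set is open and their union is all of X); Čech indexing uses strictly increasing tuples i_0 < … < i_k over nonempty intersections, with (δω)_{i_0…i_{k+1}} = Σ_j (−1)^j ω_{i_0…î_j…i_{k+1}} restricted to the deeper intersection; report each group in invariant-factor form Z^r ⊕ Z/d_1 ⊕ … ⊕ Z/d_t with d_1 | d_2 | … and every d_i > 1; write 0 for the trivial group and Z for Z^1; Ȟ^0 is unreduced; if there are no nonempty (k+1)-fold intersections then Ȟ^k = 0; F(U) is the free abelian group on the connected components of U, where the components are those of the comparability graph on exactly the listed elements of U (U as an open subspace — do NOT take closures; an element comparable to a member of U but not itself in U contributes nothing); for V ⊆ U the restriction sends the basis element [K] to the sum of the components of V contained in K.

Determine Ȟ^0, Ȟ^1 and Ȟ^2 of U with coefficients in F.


nerve simplices:
  A1={{a},{b},{b,c},{b,d},{b,e},{b,c,e},{b,d,e}} A2={{c},{b,c},{c,e},{b,c,e}} A3={{a}} A4={{a},{c},{b,c},{c,e},{b,c,e}} A5={{a},{d},{e},{b,d},{b,e},{c,e},{d,e},{b,c,e},{b,d,e}}
  A12={{b,c},{b,c,e}} A13={{a}} A14={{a},{b,c},{b,c,e}} A15={{a},{b,d},{b,e},{b,c,e},{b,d,e}} A24={{c},{b,c},{c,e},{b,c,e}} A25={{c,e},{b,c,e}} A34={{a}} A35={{a}} A45={{a},{c,e},{b,c,e}}
  A124={{b,c},{b,c,e}} A125={{b,c,e}} A134={{a}} A135={{a}} A145={{a},{b,c,e}} A245={{c,e},{b,c,e}} A345={{a}}
  A1245={{b,c,e}} A1345={{a}}
components per intersection:
  A1: {{a}} {{b},{b,c},{b,d},{b,e},{b,c,e},{b,d,e}}
  A2: {{c},{b,c},{c,e},{b,c,e}}
  A3: {{a}}
  A4: {{a}} {{c},{b,c},{c,e},{b,c,e}}
  A5: {{a}} {{d},{e},{b,d},{b,e},{c,e},{d,e},{b,c,e},{b,d,e}}
  A12: {{b,c},{b,c,e}}
  A13: {{a}}
  A14: {{a}} {{b,c},{b,c,e}}
  A15: {{a}} {{b,d},{b,e},{b,c,e},{b,d,e}}
  A24: {{c},{b,c},{c,e},{b,c,e}}
  A25: {{c,e},{b,c,e}}
  A34: {{a}}
  A35: {{a}}
  A45: {{a}} {{c,e},{b,c,e}}
  A124: {{b,c},{b,c,e}}
  A125: {{b,c,e}}
  A134: {{a}}
  A135: {{a}}
  A145: {{a}} {{b,c,e}}
  A245: {{c,e},{b,c,e}}
  A345: {{a}}
  A1245: {{b,c,e}}
  A1345: {{a}}
C dims 8,12,8,2; δ0: rk 6, SNF 1^6; δ1: rk 6, SNF 1^6; δ2: rk 2, SNF 1^2
degree 0: 8−6−0 = 2 → Ȟ^0 ≅ Z^2
degree 1: 12−6−6 = 0 → Ȟ^1 ≅ 0
degree 2: 8−2−6 = 0 → Ȟ^2 ≅ 0

Ȟ^0 ≅ Z^2, Ȟ^1 ≅ 0, Ȟ^2 ≅ 0


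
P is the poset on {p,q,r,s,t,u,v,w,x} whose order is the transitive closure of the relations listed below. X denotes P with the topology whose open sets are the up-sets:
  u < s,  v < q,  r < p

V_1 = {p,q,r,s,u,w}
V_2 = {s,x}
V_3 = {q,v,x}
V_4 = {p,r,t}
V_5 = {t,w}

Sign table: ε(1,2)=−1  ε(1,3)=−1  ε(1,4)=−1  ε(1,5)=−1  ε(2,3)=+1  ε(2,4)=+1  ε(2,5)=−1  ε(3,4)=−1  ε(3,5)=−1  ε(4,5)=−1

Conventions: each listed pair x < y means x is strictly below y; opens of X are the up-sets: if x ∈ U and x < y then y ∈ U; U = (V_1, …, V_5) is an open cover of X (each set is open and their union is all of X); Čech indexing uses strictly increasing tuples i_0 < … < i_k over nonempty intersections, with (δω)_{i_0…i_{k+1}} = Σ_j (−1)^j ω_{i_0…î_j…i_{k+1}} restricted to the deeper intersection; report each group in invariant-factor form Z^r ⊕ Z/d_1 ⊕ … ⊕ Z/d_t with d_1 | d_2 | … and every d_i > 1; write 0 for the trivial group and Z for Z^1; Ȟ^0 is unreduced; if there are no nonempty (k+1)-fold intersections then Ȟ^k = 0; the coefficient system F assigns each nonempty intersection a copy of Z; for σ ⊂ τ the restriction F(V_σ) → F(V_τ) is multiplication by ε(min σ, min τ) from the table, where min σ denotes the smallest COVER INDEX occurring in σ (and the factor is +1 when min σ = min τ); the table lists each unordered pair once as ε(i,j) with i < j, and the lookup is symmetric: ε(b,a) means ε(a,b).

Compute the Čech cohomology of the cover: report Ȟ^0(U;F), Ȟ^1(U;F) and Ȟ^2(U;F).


Ȟ^0 ≅ 0, Ȟ^1 ≅ Z ⊕ Z/2 and Ȟ^2 ≅ 0

cover nerve:
  V12={s} V13={q} V14={p,r} V15={w} V23={x} V45={t}
C dims 5,6; δ0: rk 5, SNF 1^4·2
Ȟ^0: (5−5)−0=0 ⇒ 0
Ȟ^1: (6−0)−5=1 plus torsion [2] ⇒ Z ⊕ Z/2
Ȟ^2: (0−0)−0=0 ⇒ 0
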